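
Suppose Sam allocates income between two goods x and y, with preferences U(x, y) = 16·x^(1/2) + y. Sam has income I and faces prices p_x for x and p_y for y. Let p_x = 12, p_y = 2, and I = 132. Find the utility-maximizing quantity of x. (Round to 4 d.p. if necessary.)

x* = 1.7778

Solve: √x = 8·p_y/p_x, so x*(p_x,p_y) = (8·p_y/p_x)², and y* = (I − p_x·x*)/p_y.
Plugging in: x* = (8·2/12)² = 1.7778.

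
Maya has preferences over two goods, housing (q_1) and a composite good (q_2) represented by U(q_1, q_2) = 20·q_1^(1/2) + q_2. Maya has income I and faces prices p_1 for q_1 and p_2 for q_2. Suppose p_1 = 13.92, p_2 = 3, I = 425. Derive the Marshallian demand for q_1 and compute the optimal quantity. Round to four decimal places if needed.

q_1* = 4.6448

Set MRS = p_1/p_2: 10·q_1^(−1/2) = p_1/p_2.
Solve: √q_1 = 10·p_2/p_1, so q_1*(p_1,p_2) = (10·p_2/p_1)², and q_2* = (I − p_1·q_1*)/p_2.
Plugging in: q_1* = (10·3/13.92)² = 4.6448.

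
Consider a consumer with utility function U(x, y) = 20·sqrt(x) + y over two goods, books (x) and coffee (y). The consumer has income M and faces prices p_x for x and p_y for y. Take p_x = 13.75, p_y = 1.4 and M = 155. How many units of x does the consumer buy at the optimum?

Thus x* = (10·p_y/p_x)² — independent of M — with the rest of income spent on y.
Plugging in: x* = (10·1.4/13.75)² = 1.0367.

x* = 1.0367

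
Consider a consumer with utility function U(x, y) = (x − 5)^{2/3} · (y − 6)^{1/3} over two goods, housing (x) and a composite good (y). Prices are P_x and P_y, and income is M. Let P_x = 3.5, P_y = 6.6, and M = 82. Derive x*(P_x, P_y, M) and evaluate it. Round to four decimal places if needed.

x* = 9.7429

This is Cobb-Douglas in (x−5, y−6): tangency gives 2/3·P_y·(y−6) = 1/3·P_x·(x−5).
Substituting into the budget: x* = 5 + 2/3·(M − 5·P_x − 6·P_y)/P_x, and y* = 6 + 1/3·(…)/P_y.
Discretionary income = 82 − 5·3.5 − 6·6.6 = 24.9; x* = 5 + 2/3·24.9/3.5 = 9.7429.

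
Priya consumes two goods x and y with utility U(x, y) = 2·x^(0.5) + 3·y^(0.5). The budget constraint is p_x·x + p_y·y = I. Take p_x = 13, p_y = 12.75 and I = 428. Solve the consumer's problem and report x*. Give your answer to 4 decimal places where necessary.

x* = 9.9945

From the CES first-order condition, (2/3)·(y/x)^(0.5) = p_x/p_y.
Hence y/x = ((3/2)·p_x/p_y)^(1/(0.5)), i.e. raised to the 2 power.
With the ratio pinned down, the budget gives x* = I/(p_x + p_y·(y/x)) and y* = (y/x)·x*.
Numerically y/x = 2.3391, so x* = 428/(13 + 12.75·2.3391) = 9.9945.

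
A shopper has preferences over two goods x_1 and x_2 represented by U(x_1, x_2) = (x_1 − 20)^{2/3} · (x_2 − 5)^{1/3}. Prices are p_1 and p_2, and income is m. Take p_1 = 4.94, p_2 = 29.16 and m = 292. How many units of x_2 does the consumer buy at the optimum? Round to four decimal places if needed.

x_2* = 5.5418

After buying the subsistence bundle (20, 5), a share 2/3 of the remaining income goes to x_1: x_1* = 20 + 2/3·(m − 20p_1 − 5p_2)/p_1.
Discretionary income = 292 − 20·4.94 − 5·29.16 = 47.4; x_2* = 5 + 1/3·47.4/29.16 = 5.5418.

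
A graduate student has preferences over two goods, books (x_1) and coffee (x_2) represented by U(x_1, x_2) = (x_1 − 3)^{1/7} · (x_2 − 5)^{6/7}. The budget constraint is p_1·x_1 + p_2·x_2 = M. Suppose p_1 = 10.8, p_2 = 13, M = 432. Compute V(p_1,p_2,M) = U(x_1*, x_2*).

V = 17.5378

This is Cobb-Douglas in (x_1−3, x_2−5): tangency gives 1/7·p_2·(x_2−5) = 6/7·p_1·(x_1−3).
Substituting into the budget: x_1* = 3 + 1/7·(M − 3·p_1 − 5·p_2)/p_1, and x_2* = 5 + 6/7·(…)/p_2.
Discretionary income = 432 − 3·10.8 − 5·13 = 334.6; x_1* = 3 + 1/7·334.6/10.8 = 7.4259; x_2* = 5 + 6/7·334.6/13 = 27.0615.
Utility at the optimum: U(7.4259, 27.0615) = 17.5378.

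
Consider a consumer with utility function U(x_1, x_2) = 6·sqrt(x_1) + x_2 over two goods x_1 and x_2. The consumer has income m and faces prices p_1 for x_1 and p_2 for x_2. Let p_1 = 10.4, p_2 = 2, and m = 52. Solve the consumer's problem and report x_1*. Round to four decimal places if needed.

Utility is quasi-linear in x_2; the FOC for x_1 is 3/√x_1 = p_1/p_2.
Solve: √x_1 = 3·p_2/p_1, so x_1*(p_1,p_2) = (3·p_2/p_1)², and x_2* = (m − p_1·x_1*)/p_2.
Plugging in: x_1* = (3·2/10.4)² = 0.3328.

x_1* = 0.3328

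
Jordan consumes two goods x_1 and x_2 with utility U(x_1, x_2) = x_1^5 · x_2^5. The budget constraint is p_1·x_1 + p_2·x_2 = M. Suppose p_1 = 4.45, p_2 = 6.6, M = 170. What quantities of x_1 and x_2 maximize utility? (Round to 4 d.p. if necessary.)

x_1* = 19.1011, x_2* = 12.8788

The MRS is x_2/x_1. Set MRS = p_1/p_2.
So 5·p_2·x_2 = 5·p_1·x_1; combined with the budget, a share 0.5 of income goes to x_1.
Demand: x_1*(p_1,p_2,M) = 0.5·M/p_1 and x_2* = 0.5·M/p_2.
At p_1=4.45, p_2=6.6, M=170: x_1* = 0.5·170/4.45 = 19.1011, x_2* = 12.8788.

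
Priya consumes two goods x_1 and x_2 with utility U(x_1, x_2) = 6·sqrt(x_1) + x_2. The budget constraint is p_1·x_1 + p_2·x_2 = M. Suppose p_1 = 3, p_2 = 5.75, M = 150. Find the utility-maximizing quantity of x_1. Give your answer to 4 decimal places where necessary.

MU_x_1 = 3/√x_1, MU_x_2 = 1. Tangency: 3/√x_1 = p_1/p_2.
Solve: √x_1 = 3·p_2/p_1, so x_1*(p_1,p_2) = (3·p_2/p_1)², and x_2* = (M − p_1·x_1*)/p_2.
Plugging in: x_1* = (3·5.75/3)² = 33.0625.

x_1* = 33.0625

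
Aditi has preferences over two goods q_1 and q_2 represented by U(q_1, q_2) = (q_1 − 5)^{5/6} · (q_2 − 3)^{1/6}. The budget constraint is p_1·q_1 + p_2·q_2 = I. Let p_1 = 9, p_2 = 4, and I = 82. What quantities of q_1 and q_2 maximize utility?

Let q_1' = q_1−5, q_2' = q_2−3. MRS = 5·q_2'/q_1' = p_1/p_2.
After buying the subsistence bundle (5, 3), a share 5/6 of the remaining income goes to q_1: q_1* = 5 + 5/6·(I − 5p_1 − 3p_2)/p_1.
Discretionary income = 82 − 5·9 − 3·4 = 25; q_1* = 5 + 5/6·25/9 = 7.3148; q_2* = 3 + 1/6·25/4 = 4.0417.

q_1* = 7.3148, q_2* = 4.0417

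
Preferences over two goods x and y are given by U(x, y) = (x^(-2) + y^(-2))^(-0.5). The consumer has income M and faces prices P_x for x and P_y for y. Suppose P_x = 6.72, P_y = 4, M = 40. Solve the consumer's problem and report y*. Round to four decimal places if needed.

y* = 4.1439

From the CES first-order condition, (y/x)^(3) = P_x/P_y.
Solve for the ratio: y/x = [P_x/P_y]^(1/3).
Substitute y = (y/x)·x into the budget: x* = M/(P_x + P_y·(y/x)).
Numerically y/x = 1.188784, so x* = 40/(6.72 + 4·1.188784) = 3.4858 and y* = 1.188784·3.4858 = 4.1439.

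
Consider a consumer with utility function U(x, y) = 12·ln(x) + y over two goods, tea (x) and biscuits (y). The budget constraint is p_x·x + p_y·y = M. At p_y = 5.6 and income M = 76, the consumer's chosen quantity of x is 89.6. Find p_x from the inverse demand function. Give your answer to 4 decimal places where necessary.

p_x = 0.75

MU_x = 12/x, MU_y = 1. Tangency: 12/x = p_x/p_y.
So x*(p_x,p_y) = 12·p_y/p_x, independent of income; and y* = (M − 12·p_y)/p_y.
Set x* = 89.6 in the demand function and solve for p_x: p_x = 0.75.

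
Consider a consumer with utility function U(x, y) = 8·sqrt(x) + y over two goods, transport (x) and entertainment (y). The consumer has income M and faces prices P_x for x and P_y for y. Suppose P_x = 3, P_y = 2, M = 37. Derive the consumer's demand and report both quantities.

x* = 7.1111, y* = 7.8333

Set MRS = P_x/P_y: 4·x^(−1/2) = P_x/P_y.
Thus x* = (4·P_y/P_x)² — independent of M — with the rest of income spent on y.
Plugging in: x* = (4·2/3)² = 7.1111, y* = 7.8333.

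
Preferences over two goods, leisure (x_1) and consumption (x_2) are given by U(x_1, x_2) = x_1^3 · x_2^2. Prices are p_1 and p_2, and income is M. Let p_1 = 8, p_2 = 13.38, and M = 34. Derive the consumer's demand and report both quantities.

x_1* = 2.55, x_2* = 1.0164

Tangency: MRS = (3/2)·x_2/x_1 = p_1/p_2.
Rearranging, p_2·x_2 = (2/3)·p_1·x_1. Substituting into the budget gives p_1·x_1·(1 + (2/3)) = M.
Demand: x_1*(p_1,p_2,M) = 0.6·M/p_1 and x_2* = 0.4·M/p_2.
At p_1=8, p_2=13.38, M=34: x_1* = 0.6·34/8 = 2.55, x_2* = 1.0164.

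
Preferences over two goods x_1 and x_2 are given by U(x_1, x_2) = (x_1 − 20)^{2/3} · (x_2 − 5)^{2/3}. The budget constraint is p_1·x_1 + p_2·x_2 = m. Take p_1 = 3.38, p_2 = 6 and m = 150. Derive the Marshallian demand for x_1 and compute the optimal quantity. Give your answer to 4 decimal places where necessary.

x_1* = 27.7515

After buying the subsistence bundle (20, 5), a share 0.5 of the remaining income goes to x_1: x_1* = 20 + 0.5·(m − 20p_1 − 5p_2)/p_1.
Discretionary income = 150 − 20·3.38 − 5·6 = 52.4; x_1* = 20 + 0.5·52.4/3.38 = 27.7515.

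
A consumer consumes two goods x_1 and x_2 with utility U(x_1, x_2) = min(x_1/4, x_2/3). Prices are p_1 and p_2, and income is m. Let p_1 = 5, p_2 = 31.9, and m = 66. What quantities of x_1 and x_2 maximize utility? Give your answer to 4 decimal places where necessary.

Leontief preferences: the optimum is at the kink where x_1/4 = x_2/3, i.e. x_2 = (3/4)·x_1.
Budget: p_1·x_1 + p_2·(3/4)·x_1 = m, so (4·p_1 + 3·p_2)·x_1 = 4·m.
Demand: x_1*(p_1,p_2,m) = 4·m/(4·p_1 + 3·p_2), x_2* = 3·m/(4·p_1 + 3·p_2).
Here 4·5 + 3·31.9 = 115.7, giving x_1* = 2.2818 and x_2* = 1.7113.

x_1* = 2.2818, x_2* = 1.7113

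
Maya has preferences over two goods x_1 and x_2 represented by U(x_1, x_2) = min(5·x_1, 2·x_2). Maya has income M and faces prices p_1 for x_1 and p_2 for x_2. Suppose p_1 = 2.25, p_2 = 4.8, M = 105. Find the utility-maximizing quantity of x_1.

With perfect complements, no substitution: consume in ratio x_1:x_2 = 2:5.
Budget: p_1·x_1 + p_2·(5/2)·x_1 = M, so (2·p_1 + 5·p_2)·x_1 = 2·M.
Demand: x_1*(p_1,p_2,M) = 2·M/(2·p_1 + 5·p_2), x_2* = 5·M/(2·p_1 + 5·p_2).
Here 2·2.25 + 5·4.8 = 28.5, giving x_1* = 7.3684.

x_1* = 7.3684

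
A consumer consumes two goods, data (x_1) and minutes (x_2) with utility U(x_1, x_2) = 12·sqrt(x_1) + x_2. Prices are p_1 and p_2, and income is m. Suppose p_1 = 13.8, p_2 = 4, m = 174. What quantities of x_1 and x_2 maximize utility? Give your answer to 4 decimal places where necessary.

Utility is quasi-linear in x_2; the FOC for x_1 is 6/√x_1 = p_1/p_2.
Thus x_1* = (6·p_2/p_1)² — independent of m — with the rest of income spent on x_2.
Plugging in: x_1* = (6·4/13.8)² = 3.0246, x_2* = 33.0652.

x_1* = 3.0246, x_2* = 33.0652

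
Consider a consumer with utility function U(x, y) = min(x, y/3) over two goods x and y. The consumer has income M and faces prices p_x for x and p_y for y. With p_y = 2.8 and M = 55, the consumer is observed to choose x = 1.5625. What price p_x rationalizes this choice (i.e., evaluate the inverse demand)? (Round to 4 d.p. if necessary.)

p_x = 26.8

Leontief preferences: the optimum is at the kink where x/1 = y/3, i.e. y = 3·x.
Budget: p_x·x + p_y·3·x = M, so (p_x + 3·p_y)·x = M.
Demand: x*(p_x,p_y,M) = M/(p_x + 3·p_y), y* = 3·M/(p_x + 3·p_y).
Set x* = 1.5625 in the demand function and solve for p_x: p_x = 26.8.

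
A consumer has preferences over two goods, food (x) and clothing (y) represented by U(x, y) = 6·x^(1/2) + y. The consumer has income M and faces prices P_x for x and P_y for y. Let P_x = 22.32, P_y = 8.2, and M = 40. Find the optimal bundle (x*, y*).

x* = 1.2147, y* = 1.5716

Utility is quasi-linear in y; the FOC for x is 3/√x = P_x/P_y.
Thus x* = (3·P_y/P_x)² — independent of M — with the rest of income spent on y.
Plugging in: x* = (3·8.2/22.32)² = 1.2147, y* = 1.5716.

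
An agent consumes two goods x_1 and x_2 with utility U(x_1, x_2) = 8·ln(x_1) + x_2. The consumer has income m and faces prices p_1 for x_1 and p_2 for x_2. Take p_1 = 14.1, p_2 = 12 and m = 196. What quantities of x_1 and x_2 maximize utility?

Set MRS = p_1/p_2: (8/x_1)/1 = p_1/p_2.
So x_1*(p_1,p_2) = 8·p_2/p_1, independent of income; and x_2* = (m − 8·p_2)/p_2.
At the given prices: x_1* = 8·12/14.1 = 6.8085, and x_2* = 8.3333.

x_1* = 6.8085, x_2* = 8.3333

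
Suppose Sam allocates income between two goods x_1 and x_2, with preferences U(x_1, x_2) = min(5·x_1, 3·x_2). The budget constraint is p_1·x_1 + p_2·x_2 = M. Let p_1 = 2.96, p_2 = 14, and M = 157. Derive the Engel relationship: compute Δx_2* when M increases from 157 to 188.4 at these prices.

Demand: x_1*(p_1,p_2,M) = 3·M/(3·p_1 + 5·p_2), x_2* = 5·M/(3·p_1 + 5·p_2).
Here 3·2.96 + 5·14 = 78.88, giving x_2* = 9.9518.
At M' = 188.4: x_2* = 11.9422. Change: 11.9422 − 9.9518 = 1.9904.

Δx_2* = 1.9904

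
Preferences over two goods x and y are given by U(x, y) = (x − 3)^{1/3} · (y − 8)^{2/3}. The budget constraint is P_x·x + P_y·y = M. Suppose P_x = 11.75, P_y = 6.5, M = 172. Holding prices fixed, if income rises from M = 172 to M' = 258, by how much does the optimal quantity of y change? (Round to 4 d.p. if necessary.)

Δy* = 8.8205

This is Cobb-Douglas in (x−3, y−8): tangency gives 1/3·P_y·(y−8) = 2/3·P_x·(x−3).
Substituting into the budget: x* = 3 + 1/3·(M − 3·P_x − 8·P_y)/P_x, and y* = 8 + 2/3·(…)/P_y.
Discretionary income = 172 − 3·11.75 − 8·6.5 = 84.75; y* = 8 + 2/3·84.75/6.5 = 16.6923.
At M' = 258: y* = 25.5128. Change: 25.5128 − 16.6923 = 8.8205.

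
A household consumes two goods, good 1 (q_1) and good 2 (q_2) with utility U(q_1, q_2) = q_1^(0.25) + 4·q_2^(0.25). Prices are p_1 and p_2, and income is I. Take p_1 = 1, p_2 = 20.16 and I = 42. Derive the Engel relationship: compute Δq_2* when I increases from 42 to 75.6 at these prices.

MU_q_1 ∝ q_1^(-0.75), MU_q_2 ∝ 4·q_2^(-0.75), so MRS = (1/4)·(q_2/q_1)^(0.75) = p_1/p_2.
Hence q_2/q_1 = (4·p_1/p_2)^(1/(0.75)), i.e. raised to the 4/3 power.
With the ratio pinned down, the budget gives q_1* = I/(p_1 + p_2·(q_2/q_1)) and q_2* = (q_2/q_1)·q_1*.
Numerically q_2/q_1 = 0.115725, so q_1* = 42/(1 + 20.16·0.115725) = 12.6012 and q_2* = 0.115725·12.6012 = 1.4583.
At I' = 75.6: q_2* = 2.6249. Change: 2.6249 − 1.4583 = 1.1666.

Δq_2* = 1.1666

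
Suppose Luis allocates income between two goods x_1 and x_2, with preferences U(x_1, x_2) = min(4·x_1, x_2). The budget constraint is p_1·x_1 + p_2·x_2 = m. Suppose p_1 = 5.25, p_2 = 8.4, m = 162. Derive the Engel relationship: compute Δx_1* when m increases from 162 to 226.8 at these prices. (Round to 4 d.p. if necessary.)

Δx_1* = 1.668

Leontief preferences: the optimum is at the kink where x_1/1 = x_2/4, i.e. x_2 = 4·x_1.
Budget: p_1·x_1 + p_2·4·x_1 = m, so (p_1 + 4·p_2)·x_1 = m.
Demand: x_1*(p_1,p_2,m) = m/(p_1 + 4·p_2), x_2* = 4·m/(p_1 + 4·p_2).
Here 5.25 + 4·8.4 = 38.85, giving x_1* = 4.1699.
At m' = 226.8: x_1* = 5.8378. Change: 5.8378 − 4.1699 = 1.668.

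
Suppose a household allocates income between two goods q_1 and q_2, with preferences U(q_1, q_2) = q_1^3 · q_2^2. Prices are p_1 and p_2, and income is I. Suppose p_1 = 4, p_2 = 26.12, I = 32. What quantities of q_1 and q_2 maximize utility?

q_1* = 4.8, q_2* = 0.49

The MRS is (3/2)·q_2/q_1. Set MRS = p_1/p_2.
Rearranging, p_2·q_2 = (2/3)·p_1·q_1. Substituting into the budget gives p_1·q_1·(1 + (2/3)) = I.
Demand: q_1*(p_1,p_2,I) = 0.6·I/p_1 and q_2* = 0.4·I/p_2.
At p_1=4, p_2=26.12, I=32: q_1* = 0.6·32/4 = 4.8, q_2* = 0.49.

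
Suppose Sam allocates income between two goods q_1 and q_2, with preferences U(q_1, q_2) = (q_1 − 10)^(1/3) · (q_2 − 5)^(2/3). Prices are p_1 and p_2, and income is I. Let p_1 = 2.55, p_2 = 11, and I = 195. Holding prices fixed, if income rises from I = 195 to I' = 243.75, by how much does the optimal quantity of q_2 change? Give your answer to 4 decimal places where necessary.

Δq_2* = 2.9545

MRS = (1/2)·(q_2−5)/(q_1−10). Tangency with p_1/p_2 gives q_2−5 = 2·(p_1/p_2)·(q_1−10).
After buying the subsistence bundle (10, 5), a share 1/3 of the remaining income goes to q_1: q_1* = 10 + 1/3·(I − 10p_1 − 5p_2)/p_1.
Discretionary income = 195 − 10·2.55 − 5·11 = 114.5; q_2* = 5 + 2/3·114.5/11 = 11.9394.
At I' = 243.75: q_2* = 14.8939. Change: 14.8939 − 11.9394 = 2.9545.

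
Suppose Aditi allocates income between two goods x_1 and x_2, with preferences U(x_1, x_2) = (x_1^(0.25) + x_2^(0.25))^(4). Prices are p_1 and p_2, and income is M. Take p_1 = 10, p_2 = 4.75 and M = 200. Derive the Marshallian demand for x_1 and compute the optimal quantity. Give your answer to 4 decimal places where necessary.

MU_x_1 ∝ x_1^(-0.75), MU_x_2 ∝ x_2^(-0.75), so MRS = (x_2/x_1)^(0.75) = p_1/p_2.
Solve for the ratio: x_2/x_1 = [p_1/p_2]^(4/3).
With the ratio pinned down, the budget gives x_1* = M/(p_1 + p_2·(x_2/x_1)) and x_2* = (x_2/x_1)·x_1*.
Numerically x_2/x_1 = 2.698207, so x_1* = 200/(10 + 4.75·2.698207) = 8.7656.

x_1* = 8.7656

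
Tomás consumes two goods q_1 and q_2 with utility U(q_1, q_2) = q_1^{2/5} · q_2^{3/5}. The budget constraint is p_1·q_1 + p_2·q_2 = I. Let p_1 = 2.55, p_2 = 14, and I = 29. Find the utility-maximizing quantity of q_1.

Tangency: MRS = (2/3)·q_2/q_1 = p_1/p_2.
So 0.4·p_2·q_2 = 0.6·p_1·q_1; combined with the budget, a share 0.4 of income goes to q_1.
Demand: q_1*(p_1,p_2,I) = 0.4·I/p_1 and q_2* = 0.6·I/p_2.
At p_1=2.55, p_2=14, I=29: q_1* = 0.4·29/2.55 = 4.549.

q_1* = 4.549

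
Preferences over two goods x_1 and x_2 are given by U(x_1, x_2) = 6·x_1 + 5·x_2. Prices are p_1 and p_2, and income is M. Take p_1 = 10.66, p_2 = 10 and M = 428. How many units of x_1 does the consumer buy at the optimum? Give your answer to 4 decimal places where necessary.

x_1* = 40.1501

Numerically: x_1* = 40.1501, x_2* = 0.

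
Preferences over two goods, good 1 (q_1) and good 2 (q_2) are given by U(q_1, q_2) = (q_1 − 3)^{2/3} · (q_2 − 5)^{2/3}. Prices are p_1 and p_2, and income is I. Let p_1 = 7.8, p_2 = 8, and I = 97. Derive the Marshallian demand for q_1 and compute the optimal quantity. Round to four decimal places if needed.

q_1* = 5.1538

MRS = (q_2−5)/(q_1−3). Tangency with p_1/p_2 gives q_2−5 = (p_1/p_2)·(q_1−3).
After buying the subsistence bundle (3, 5), a share 0.5 of the remaining income goes to q_1: q_1* = 3 + 0.5·(I − 3p_1 − 5p_2)/p_1.
Discretionary income = 97 − 3·7.8 − 5·8 = 33.6; q_1* = 3 + 0.5·33.6/7.8 = 5.1538.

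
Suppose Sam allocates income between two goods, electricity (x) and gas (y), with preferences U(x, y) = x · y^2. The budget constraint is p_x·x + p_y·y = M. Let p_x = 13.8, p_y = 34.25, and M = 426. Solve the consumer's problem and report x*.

x* = 10.2899

Tangency: MRS = (1/2)·y/x = p_x/p_y.
Rearranging, p_y·y = 2·p_x·x. Substituting into the budget gives p_x·x·(1 + 2) = M.
Demand: x*(p_x,p_y,M) = 1/3·M/p_x and y* = 2/3·M/p_y.
At p_x=13.8, p_y=34.25, M=426: x* = 1/3·426/13.8 = 10.2899.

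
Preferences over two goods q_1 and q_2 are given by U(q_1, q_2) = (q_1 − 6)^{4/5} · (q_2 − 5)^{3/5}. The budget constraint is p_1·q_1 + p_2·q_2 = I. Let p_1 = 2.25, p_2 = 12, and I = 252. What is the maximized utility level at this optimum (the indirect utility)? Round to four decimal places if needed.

V = 64.2425

Let q_1' = q_1−6, q_2' = q_2−5. MRS = (4/3)·q_2'/q_1' = p_1/p_2.
After buying the subsistence bundle (6, 5), a share 4/7 of the remaining income goes to q_1: q_1* = 6 + 4/7·(I − 6p_1 − 5p_2)/p_1.
Discretionary income = 252 − 6·2.25 − 5·12 = 178.5; q_1* = 6 + 4/7·178.5/2.25 = 51.3333; q_2* = 5 + 3/7·178.5/12 = 11.375.
Utility at the optimum: U(51.3333, 11.375) = 64.2425.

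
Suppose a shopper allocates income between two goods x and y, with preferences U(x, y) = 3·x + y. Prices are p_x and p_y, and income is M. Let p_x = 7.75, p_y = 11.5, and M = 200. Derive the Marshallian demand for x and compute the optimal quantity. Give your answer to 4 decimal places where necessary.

Numerically: x* = 25.8065, y* = 0.

x* = 25.8065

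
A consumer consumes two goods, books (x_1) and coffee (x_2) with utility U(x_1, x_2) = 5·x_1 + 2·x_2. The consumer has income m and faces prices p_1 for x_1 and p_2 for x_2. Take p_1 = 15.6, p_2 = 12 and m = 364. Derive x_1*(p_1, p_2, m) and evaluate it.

x_1* = 23.3333

x_1 gives more utility per dollar, so spend all income on x_1: x_1* = m/p_1, x_2* = 0.
Numerically: x_1* = 23.3333, x_2* = 0.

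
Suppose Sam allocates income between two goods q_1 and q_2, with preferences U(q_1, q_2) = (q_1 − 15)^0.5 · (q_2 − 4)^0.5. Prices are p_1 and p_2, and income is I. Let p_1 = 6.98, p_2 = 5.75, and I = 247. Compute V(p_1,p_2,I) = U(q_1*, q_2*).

V = 9.4156

Substituting into the budget: q_1* = 15 + 0.5·(I − 15·p_1 − 4·p_2)/p_1, and q_2* = 4 + 0.5·(…)/p_2.
Discretionary income = 247 − 15·6.98 − 4·5.75 = 119.3; q_1* = 15 + 0.5·119.3/6.98 = 23.5458; q_2* = 4 + 0.5·119.3/5.75 = 14.3739.
Utility at the optimum: U(23.5458, 14.3739) = 9.4156.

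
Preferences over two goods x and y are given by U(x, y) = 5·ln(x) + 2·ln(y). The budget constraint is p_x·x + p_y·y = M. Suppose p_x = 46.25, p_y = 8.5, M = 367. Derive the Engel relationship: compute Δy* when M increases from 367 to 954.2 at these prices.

Δy* = 19.7378

MU_x/MU_y = (5·y)/(2·x); tangency sets this equal to p_x/p_y.
Rearranging, p_y·y = (2/5)·p_x·x. Substituting into the budget gives p_x·x·(1 + (2/5)) = M.
Demand: x*(p_x,p_y,M) = 5/7·M/p_x and y* = 2/7·M/p_y.
At p_x=46.25, p_y=8.5, M=367: y* = 2/7·367/8.5 = 12.3361.
At M' = 954.2: y* = 32.0739. Change: 32.0739 − 12.3361 = 19.7378.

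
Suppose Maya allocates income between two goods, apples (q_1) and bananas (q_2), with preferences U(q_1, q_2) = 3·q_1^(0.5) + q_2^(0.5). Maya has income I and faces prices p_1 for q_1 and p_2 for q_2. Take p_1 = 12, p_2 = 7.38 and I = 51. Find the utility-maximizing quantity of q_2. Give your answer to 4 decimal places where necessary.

q_2* = 1.0575

From the CES first-order condition, 3·(q_2/q_1)^(0.5) = p_1/p_2.
Hence q_2/q_1 = ((1/3)·p_1/p_2)^(1/(0.5)), i.e. raised to the 2 power.
With the ratio pinned down, the budget gives q_1* = I/(p_1 + p_2·(q_2/q_1)) and q_2* = (q_2/q_1)·q_1*.
Numerically q_2/q_1 = 0.29377, so q_1* = 51/(12 + 7.38·0.29377) = 3.5997 and q_2* = 0.29377·3.5997 = 1.0575.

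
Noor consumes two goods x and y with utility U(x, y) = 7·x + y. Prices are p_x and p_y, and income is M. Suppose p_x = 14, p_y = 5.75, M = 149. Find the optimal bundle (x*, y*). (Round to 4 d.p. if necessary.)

x* = 10.6429, y* = 0

x gives more utility per dollar, so spend all income on x: x* = M/p_x, y* = 0.
Numerically: x* = 10.6429, y* = 0.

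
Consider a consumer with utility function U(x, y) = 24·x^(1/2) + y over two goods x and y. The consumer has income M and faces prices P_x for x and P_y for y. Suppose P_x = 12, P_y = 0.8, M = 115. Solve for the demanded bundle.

x* = 0.64, y* = 134.15

MU_x = 12/√x, MU_y = 1. Tangency: 12/√x = P_x/P_y.
Thus x* = (12·P_y/P_x)² — independent of M — with the rest of income spent on y.
Plugging in: x* = (12·0.8/12)² = 0.64, y* = 134.15.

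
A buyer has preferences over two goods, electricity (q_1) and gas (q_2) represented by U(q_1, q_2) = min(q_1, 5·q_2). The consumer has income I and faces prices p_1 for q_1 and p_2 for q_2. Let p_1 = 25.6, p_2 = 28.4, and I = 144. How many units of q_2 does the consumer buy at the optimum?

q_2* = 0.9207

Leontief preferences: the optimum is at the kink where q_1/5 = q_2/1, i.e. q_2 = (1/5)·q_1.
Budget: p_1·q_1 + p_2·(1/5)·q_1 = I, so (5·p_1 + p_2)·q_1 = 5·I.
Demand: q_1*(p_1,p_2,I) = 5·I/(5·p_1 + p_2), q_2* = I/(5·p_1 + p_2).
Here 5·25.6 + 28.4 = 156.4, giving q_2* = 0.9207.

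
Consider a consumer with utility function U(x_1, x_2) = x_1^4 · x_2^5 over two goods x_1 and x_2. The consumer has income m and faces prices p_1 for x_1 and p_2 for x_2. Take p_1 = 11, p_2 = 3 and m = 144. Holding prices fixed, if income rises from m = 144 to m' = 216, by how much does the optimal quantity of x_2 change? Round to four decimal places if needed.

Tangency: MRS = (4/5)·x_2/x_1 = p_1/p_2.
So 4·p_2·x_2 = 5·p_1·x_1; combined with the budget, a share 4/9 of income goes to x_1.
Demand: x_1*(p_1,p_2,m) = 4/9·m/p_1 and x_2* = 5/9·m/p_2.
At p_1=11, p_2=3, m=144: x_2* = 5/9·144/3 = 26.6667.
At m' = 216: x_2* = 40. Change: 40 − 26.6667 = 13.3333.

Δx_2* = 13.3333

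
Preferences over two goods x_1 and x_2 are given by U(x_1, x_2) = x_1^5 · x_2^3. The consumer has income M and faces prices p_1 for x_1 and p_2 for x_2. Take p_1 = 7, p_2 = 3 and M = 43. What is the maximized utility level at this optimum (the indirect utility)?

Tangency: MRS = (5/3)·x_2/x_1 = p_1/p_2.
So 5·p_2·x_2 = 3·p_1·x_1; combined with the budget, a share 0.625 of income goes to x_1.
Demand: x_1*(p_1,p_2,M) = 0.625·M/p_1 and x_2* = 0.375·M/p_2.
At p_1=7, p_2=3, M=43: x_1* = 0.625·43/7 = 3.8393, x_2* = 5.375.
Utility at the optimum: U(3.8393, 5.375) = 129535.1315.

V = 129535.1315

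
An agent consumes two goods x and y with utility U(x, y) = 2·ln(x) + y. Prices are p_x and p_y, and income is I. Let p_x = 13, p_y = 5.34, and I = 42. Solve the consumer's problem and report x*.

MU_x = 2/x, MU_y = 1. Tangency: 2/x = p_x/p_y.
So x*(p_x,p_y) = 2·p_y/p_x, independent of income; and y* = (I − 2·p_y)/p_y.
At the given prices: x* = 2·5.34/13 = 0.8215.

x* = 0.8215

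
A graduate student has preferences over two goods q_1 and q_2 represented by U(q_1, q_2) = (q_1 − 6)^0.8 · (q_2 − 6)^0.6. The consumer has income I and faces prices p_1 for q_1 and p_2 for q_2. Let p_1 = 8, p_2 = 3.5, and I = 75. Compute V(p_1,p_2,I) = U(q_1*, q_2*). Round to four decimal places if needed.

V = 0.422

This is Cobb-Douglas in (q_1−6, q_2−6): tangency gives 0.8·p_2·(q_2−6) = 0.6·p_1·(q_1−6).
After buying the subsistence bundle (6, 6), a share 4/7 of the remaining income goes to q_1: q_1* = 6 + 4/7·(I − 6p_1 − 6p_2)/p_1.
Discretionary income = 75 − 6·8 − 6·3.5 = 6; q_1* = 6 + 4/7·6/8 = 6.4286; q_2* = 6 + 3/7·6/3.5 = 6.7347.
Utility at the optimum: U(6.4286, 6.7347) = 0.422.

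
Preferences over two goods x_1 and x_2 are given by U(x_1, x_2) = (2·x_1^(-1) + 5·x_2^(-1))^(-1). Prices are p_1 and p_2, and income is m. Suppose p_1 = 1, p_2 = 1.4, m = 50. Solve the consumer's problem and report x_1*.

x_1* = 17.4166

MU_x_1 ∝ 2·x_1^(-2), MU_x_2 ∝ 5·x_2^(-2), so MRS = (2/5)·(x_2/x_1)^(2) = p_1/p_2.
Solve for the ratio: x_2/x_1 = [(5/2)·p_1/p_2]^(0.5).
Substitute x_2 = (x_2/x_1)·x_1 into the budget: x_1* = m/(p_1 + p_2·(x_2/x_1)).
Numerically x_2/x_1 = 1.336306, so x_1* = 50/(1 + 1.4·1.336306) = 17.4166.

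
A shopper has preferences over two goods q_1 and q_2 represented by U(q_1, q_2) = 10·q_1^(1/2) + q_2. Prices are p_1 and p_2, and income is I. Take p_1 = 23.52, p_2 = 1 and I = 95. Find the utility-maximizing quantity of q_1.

q_1* = 0.0452

Solve: √q_1 = 5·p_2/p_1, so q_1*(p_1,p_2) = (5·p_2/p_1)², and q_2* = (I − p_1·q_1*)/p_2.
Plugging in: q_1* = (5·1/23.52)² = 0.0452.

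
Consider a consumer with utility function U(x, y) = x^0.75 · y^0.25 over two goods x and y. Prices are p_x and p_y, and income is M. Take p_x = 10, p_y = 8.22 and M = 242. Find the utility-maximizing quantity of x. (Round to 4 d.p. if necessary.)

Tangency: MRS = 3·y/x = p_x/p_y.
So 0.75·p_y·y = 0.25·p_x·x; combined with the budget, a share 0.75 of income goes to x.
Demand: x*(p_x,p_y,M) = 0.75·M/p_x and y* = 0.25·M/p_y.
At p_x=10, p_y=8.22, M=242: x* = 0.75·242/10 = 18.15.

x* = 18.15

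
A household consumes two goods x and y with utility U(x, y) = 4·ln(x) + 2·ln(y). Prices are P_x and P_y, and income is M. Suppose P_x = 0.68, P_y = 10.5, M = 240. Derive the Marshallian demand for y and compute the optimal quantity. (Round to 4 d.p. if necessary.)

The MRS is 2·y/x. Set MRS = P_x/P_y.
Rearranging, P_y·y = (1/2)·P_x·x. Substituting into the budget gives P_x·x·(1 + (1/2)) = M.
Demand: x*(P_x,P_y,M) = 2/3·M/P_x and y* = 1/3·M/P_y.
At P_x=0.68, P_y=10.5, M=240: y* = 1/3·240/10.5 = 7.619.

y* = 7.619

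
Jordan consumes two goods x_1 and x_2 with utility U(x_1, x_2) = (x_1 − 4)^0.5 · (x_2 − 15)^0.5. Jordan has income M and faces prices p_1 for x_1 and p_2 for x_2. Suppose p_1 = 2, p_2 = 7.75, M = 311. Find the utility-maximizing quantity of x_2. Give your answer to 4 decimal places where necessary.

This is Cobb-Douglas in (x_1−4, x_2−15): tangency gives 0.5·p_2·(x_2−15) = 0.5·p_1·(x_1−4).
Substituting into the budget: x_1* = 4 + 0.5·(M − 4·p_1 − 15·p_2)/p_1, and x_2* = 15 + 0.5·(…)/p_2.
Discretionary income = 311 − 4·2 − 15·7.75 = 186.75; x_2* = 15 + 0.5·186.75/7.75 = 27.0484.

x_2* = 27.0484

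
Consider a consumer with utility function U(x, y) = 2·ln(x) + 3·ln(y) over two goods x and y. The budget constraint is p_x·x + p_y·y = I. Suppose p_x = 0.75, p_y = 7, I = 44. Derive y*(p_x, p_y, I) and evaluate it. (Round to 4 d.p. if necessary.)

y* = 3.7714

The MRS is (2/3)·y/x. Set MRS = p_x/p_y.
Rearranging, p_y·y = (3/2)·p_x·x. Substituting into the budget gives p_x·x·(1 + (3/2)) = I.
Demand: x*(p_x,p_y,I) = 0.4·I/p_x and y* = 0.6·I/p_y.
At p_x=0.75, p_y=7, I=44: y* = 0.6·44/7 = 3.7714.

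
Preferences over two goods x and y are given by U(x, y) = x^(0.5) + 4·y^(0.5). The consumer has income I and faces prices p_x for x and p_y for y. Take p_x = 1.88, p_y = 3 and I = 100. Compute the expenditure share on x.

share on x = 0.0907

MU_x ∝ x^(-0.5), MU_y ∝ 4·y^(-0.5), so MRS = (1/4)·(y/x)^(0.5) = p_x/p_y.
Hence y/x = (4·p_x/p_y)^(1/(0.5)), i.e. raised to the 2 power.
With the ratio pinned down, the budget gives x* = I/(p_x + p_y·(y/x)) and y* = (y/x)·x*.
Numerically y/x = 6.283378, so x* = 100/(1.88 + 3·6.283378) = 4.8239 and y* = 6.283378·4.8239 = 30.3104.
Expenditure on x: 1.88·4.8239 = 9.0689; share = 0.0907.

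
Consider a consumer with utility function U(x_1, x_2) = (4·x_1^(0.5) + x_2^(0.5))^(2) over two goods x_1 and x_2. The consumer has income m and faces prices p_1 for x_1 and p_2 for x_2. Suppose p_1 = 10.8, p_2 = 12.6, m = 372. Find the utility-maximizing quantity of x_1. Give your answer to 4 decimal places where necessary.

From the CES first-order condition, 4·(x_2/x_1)^(0.5) = p_1/p_2.
Solve for the ratio: x_2/x_1 = [(1/4)·p_1/p_2]^(2).
Substitute x_2 = (x_2/x_1)·x_1 into the budget: x_1* = m/(p_1 + p_2·(x_2/x_1)).
Numerically x_2/x_1 = 0.045918, so x_1* = 372/(10.8 + 12.6·0.045918) = 32.693.

x_1* = 32.693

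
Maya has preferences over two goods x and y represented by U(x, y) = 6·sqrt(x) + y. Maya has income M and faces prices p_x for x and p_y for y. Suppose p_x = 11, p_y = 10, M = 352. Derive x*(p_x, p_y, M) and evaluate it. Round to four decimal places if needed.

MU_x = 3/√x, MU_y = 1. Tangency: 3/√x = p_x/p_y.
Solve: √x = 3·p_y/p_x, so x*(p_x,p_y) = (3·p_y/p_x)², and y* = (M − p_x·x*)/p_y.
Plugging in: x* = (3·10/11)² = 7.438.

x* = 7.438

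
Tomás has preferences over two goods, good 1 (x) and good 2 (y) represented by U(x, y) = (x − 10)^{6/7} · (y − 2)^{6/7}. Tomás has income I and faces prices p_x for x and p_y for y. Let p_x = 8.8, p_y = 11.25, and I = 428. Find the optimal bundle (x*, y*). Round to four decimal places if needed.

x* = 28.0398, y* = 16.1111

After buying the subsistence bundle (10, 2), a share 0.5 of the remaining income goes to x: x* = 10 + 0.5·(I − 10p_x − 2p_y)/p_x.
Discretionary income = 428 − 10·8.8 − 2·11.25 = 317.5; x* = 10 + 0.5·317.5/8.8 = 28.0398; y* = 2 + 0.5·317.5/11.25 = 16.1111.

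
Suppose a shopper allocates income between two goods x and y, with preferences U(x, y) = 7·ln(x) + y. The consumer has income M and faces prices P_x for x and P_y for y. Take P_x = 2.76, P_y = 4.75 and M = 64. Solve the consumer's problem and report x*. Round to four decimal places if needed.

x* = 12.0471

MU_x = 7/x, MU_y = 1. Tangency: 7/x = P_x/P_y.
So x*(P_x,P_y) = 7·P_y/P_x, independent of income; and y* = (M − 7·P_y)/P_y.
At the given prices: x* = 7·4.75/2.76 = 12.0471.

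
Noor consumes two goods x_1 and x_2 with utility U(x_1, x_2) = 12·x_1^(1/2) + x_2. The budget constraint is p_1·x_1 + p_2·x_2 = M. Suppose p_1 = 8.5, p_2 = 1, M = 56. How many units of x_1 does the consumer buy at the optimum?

x_1* = 0.4983

MU_x_1 = 6/√x_1, MU_x_2 = 1. Tangency: 6/√x_1 = p_1/p_2.
Solve: √x_1 = 6·p_2/p_1, so x_1*(p_1,p_2) = (6·p_2/p_1)², and x_2* = (M − p_1·x_1*)/p_2.
Plugging in: x_1* = (6·1/8.5)² = 0.4983.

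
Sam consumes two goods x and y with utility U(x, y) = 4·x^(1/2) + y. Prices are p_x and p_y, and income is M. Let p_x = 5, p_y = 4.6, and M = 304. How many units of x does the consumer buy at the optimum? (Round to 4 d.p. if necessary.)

x* = 3.3856

Utility is quasi-linear in y; the FOC for x is 2/√x = p_x/p_y.
Solve: √x = 2·p_y/p_x, so x*(p_x,p_y) = (2·p_y/p_x)², and y* = (M − p_x·x*)/p_y.
Plugging in: x* = (2·4.6/5)² = 3.3856.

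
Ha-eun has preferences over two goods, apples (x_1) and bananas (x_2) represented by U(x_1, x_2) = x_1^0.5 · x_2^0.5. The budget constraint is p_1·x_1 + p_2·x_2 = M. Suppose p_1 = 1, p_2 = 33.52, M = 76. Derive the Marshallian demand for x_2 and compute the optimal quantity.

x_2* = 1.1337

Tangency: MRS = x_2/x_1 = p_1/p_2.
So 0.5·p_2·x_2 = 0.5·p_1·x_1; combined with the budget, a share 0.5 of income goes to x_1.
Demand: x_1*(p_1,p_2,M) = 0.5·M/p_1 and x_2* = 0.5·M/p_2.
At p_1=1, p_2=33.52, M=76: x_2* = 0.5·76/33.52 = 1.1337.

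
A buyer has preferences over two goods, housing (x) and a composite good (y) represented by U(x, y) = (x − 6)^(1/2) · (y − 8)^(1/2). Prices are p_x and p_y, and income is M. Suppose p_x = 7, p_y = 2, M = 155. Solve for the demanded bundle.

x* = 12.9286, y* = 32.25

Discretionary income = 155 − 6·7 − 8·2 = 97; x* = 6 + 0.5·97/7 = 12.9286; y* = 8 + 0.5·97/2 = 32.25.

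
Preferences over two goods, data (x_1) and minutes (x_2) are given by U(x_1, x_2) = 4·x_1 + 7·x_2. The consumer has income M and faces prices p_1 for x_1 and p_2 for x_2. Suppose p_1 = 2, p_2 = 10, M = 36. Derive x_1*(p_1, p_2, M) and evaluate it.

x_1* = 18

Numerically: x_1* = 18, x_2* = 0.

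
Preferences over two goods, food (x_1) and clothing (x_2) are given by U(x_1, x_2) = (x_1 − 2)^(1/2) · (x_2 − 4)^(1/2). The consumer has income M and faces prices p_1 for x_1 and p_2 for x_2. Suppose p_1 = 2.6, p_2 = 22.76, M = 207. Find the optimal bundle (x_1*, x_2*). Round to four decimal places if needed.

x_1* = 23.3, x_2* = 6.4332

Let x_1' = x_1−2, x_2' = x_2−4. MRS = x_2'/x_1' = p_1/p_2.
Substituting into the budget: x_1* = 2 + 0.5·(M − 2·p_1 − 4·p_2)/p_1, and x_2* = 4 + 0.5·(…)/p_2.
Discretionary income = 207 − 2·2.6 − 4·22.76 = 110.76; x_1* = 2 + 0.5·110.76/2.6 = 23.3; x_2* = 4 + 0.5·110.76/22.76 = 6.4332.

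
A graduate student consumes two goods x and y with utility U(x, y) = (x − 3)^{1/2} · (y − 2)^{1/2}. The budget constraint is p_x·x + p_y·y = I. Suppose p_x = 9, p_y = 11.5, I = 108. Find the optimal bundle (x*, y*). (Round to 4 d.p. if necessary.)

This is Cobb-Douglas in (x−3, y−2): tangency gives 0.5·p_y·(y−2) = 0.5·p_x·(x−3).
Substituting into the budget: x* = 3 + 0.5·(I − 3·p_x − 2·p_y)/p_x, and y* = 2 + 0.5·(…)/p_y.
Discretionary income = 108 − 3·9 − 2·11.5 = 58; x* = 3 + 0.5·58/9 = 6.2222; y* = 2 + 0.5·58/11.5 = 4.5217.

x* = 6.2222, y* = 4.5217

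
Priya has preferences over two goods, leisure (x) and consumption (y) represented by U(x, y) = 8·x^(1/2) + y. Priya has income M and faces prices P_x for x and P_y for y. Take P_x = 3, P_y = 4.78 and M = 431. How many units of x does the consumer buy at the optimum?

x* = 40.6194

MU_x = 4/√x, MU_y = 1. Tangency: 4/√x = P_x/P_y.
Solve: √x = 4·P_y/P_x, so x*(P_x,P_y) = (4·P_y/P_x)², and y* = (M − P_x·x*)/P_y.
Plugging in: x* = (4·4.78/3)² = 40.6194.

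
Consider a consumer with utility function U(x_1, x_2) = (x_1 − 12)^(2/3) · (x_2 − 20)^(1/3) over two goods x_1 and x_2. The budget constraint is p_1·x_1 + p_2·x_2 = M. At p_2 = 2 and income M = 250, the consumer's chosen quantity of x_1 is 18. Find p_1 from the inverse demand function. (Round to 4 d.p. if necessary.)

p_1 = 10

This is Cobb-Douglas in (x_1−12, x_2−20): tangency gives 2/3·p_2·(x_2−20) = 1/3·p_1·(x_1−12).
Substituting into the budget: x_1* = 12 + 2/3·(M − 12·p_1 − 20·p_2)/p_1, and x_2* = 20 + 1/3·(…)/p_2.
Set x_1* = 18 in the demand function and solve for p_1: p_1 = 10.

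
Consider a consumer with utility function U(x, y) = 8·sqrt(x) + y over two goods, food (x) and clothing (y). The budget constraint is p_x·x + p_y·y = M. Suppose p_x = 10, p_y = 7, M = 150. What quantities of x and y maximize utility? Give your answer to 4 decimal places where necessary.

x* = 7.84, y* = 10.2286

MU_x = 4/√x, MU_y = 1. Tangency: 4/√x = p_x/p_y.
Thus x* = (4·p_y/p_x)² — independent of M — with the rest of income spent on y.
Plugging in: x* = (4·7/10)² = 7.84, y* = 10.2286.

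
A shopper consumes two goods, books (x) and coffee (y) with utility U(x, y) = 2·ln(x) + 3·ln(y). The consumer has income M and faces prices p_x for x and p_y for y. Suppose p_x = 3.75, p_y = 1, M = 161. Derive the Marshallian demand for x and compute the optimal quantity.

x* = 17.1733

Tangency: MRS = (2/3)·y/x = p_x/p_y.
So 2·p_y·y = 3·p_x·x; combined with the budget, a share 0.4 of income goes to x.
Demand: x*(p_x,p_y,M) = 0.4·M/p_x and y* = 0.6·M/p_y.
At p_x=3.75, p_y=1, M=161: x* = 0.4·161/3.75 = 17.1733.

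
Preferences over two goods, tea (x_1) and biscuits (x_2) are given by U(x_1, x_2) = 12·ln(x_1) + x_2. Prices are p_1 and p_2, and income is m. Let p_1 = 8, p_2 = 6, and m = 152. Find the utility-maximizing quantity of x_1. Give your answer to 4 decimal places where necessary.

Set MRS = p_1/p_2: (12/x_1)/1 = p_1/p_2.
So x_1*(p_1,p_2) = 12·p_2/p_1, independent of income; and x_2* = (m − 12·p_2)/p_2.
At the given prices: x_1* = 12·6/8 = 9.

x_1* = 9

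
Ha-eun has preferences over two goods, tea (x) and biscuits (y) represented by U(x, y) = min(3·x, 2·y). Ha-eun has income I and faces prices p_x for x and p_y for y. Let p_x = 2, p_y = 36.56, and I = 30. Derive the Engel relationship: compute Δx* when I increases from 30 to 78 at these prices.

Δx* = 0.8445

With perfect complements, no substitution: consume in ratio x:y = 2:3.
Budget: p_x·x + p_y·(3/2)·x = I, so (2·p_x + 3·p_y)·x = 2·I.
Demand: x*(p_x,p_y,I) = 2·I/(2·p_x + 3·p_y), y* = 3·I/(2·p_x + 3·p_y).
Here 2·2 + 3·36.56 = 113.68, giving x* = 0.5278.
At I' = 78: x* = 1.3723. Change: 1.3723 − 0.5278 = 0.8445.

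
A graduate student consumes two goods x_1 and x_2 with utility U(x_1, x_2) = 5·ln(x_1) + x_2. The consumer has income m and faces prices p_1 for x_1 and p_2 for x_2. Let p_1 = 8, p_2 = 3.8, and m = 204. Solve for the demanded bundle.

MU_x_1 = 5/x_1, MU_x_2 = 1. Tangency: 5/x_1 = p_1/p_2.
So x_1*(p_1,p_2) = 5·p_2/p_1, independent of income; and x_2* = (m − 5·p_2)/p_2.
At the given prices: x_1* = 5·3.8/8 = 2.375, and x_2* = 48.6842.

x_1* = 2.375, x_2* = 48.6842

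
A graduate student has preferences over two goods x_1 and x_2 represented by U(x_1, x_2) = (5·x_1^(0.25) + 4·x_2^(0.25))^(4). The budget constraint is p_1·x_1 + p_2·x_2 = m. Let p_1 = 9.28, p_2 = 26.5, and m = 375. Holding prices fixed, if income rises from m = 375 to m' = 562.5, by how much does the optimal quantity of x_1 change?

Δx_1* = 13.2624

MRS = MU_x_1/MU_x_2 = (5/4)·(x_2/x_1)^(0.75). Set equal to p_1/p_2.
Hence x_2/x_1 = ((4/5)·p_1/p_2)^(1/(0.75)), i.e. raised to the 4/3 power.
Substitute x_2 = (x_2/x_1)·x_1 into the budget: x_1* = m/(p_1 + p_2·(x_2/x_1)).
Numerically x_2/x_1 = 0.183311, so x_1* = 375/(9.28 + 26.5·0.183311) = 26.5247.
At m' = 562.5: x_1* = 39.7871. Change: 39.7871 − 26.5247 = 13.2624.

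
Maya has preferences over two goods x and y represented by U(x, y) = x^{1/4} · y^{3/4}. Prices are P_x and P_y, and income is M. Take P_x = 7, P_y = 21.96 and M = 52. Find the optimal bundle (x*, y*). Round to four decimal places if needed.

Tangency: MRS = (1/3)·y/x = P_x/P_y.
So 0.25·P_y·y = 0.75·P_x·x; combined with the budget, a share 0.25 of income goes to x.
Demand: x*(P_x,P_y,M) = 0.25·M/P_x and y* = 0.75·M/P_y.
At P_x=7, P_y=21.96, M=52: x* = 0.25·52/7 = 1.8571, y* = 1.776.

x* = 1.8571, y* = 1.776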